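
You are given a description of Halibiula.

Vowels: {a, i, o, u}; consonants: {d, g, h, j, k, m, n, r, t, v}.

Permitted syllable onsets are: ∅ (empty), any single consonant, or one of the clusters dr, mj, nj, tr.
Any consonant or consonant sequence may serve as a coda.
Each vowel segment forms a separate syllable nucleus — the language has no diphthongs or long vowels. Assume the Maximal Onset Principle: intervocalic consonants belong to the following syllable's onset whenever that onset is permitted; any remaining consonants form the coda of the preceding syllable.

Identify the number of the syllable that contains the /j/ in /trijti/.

1

Nuclei (vowels): i, i → 2 syllables.
/i…i/ gap (V1→V2): /jt/; trying suffixes from longest down, /t/ is the first permitted one, so coda /j/ | onset /t/.
So the parse is trij.ti.
The /j/ is in the coda of syllable 1 (/trij/).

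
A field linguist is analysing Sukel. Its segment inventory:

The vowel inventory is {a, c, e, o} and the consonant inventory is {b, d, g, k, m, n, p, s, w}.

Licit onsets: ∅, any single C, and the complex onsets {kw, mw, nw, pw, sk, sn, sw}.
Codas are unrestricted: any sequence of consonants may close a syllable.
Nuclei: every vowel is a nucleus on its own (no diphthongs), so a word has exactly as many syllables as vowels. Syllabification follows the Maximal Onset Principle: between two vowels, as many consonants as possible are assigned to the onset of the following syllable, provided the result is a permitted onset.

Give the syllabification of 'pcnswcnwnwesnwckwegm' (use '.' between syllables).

Nuclei (vowels): c, c, e, c, e → 5 syllables.
Between /c/ (V1) and /c/ (V2): cluster /nsw/ — the longest permitted-onset suffix is /sw/; onset = /sw/, preceding coda = /n/.
Between /c/ (V2) and /e/ (V3): /nwnw/ splits as /nw/ + /nw/ (/nw/ is the longest suffix that is a licit onset).
Between /e/ (V3) and /c/ (V4): cluster /snw/ — the longest permitted-onset suffix is /nw/; onset = /nw/, preceding coda = /s/.
Between /c/ (V4) and /e/ (V5): /kw/ is a licit onset in full, so it all attaches to the next syllable.

pcn.swcnw.nwes.nwc.kwegm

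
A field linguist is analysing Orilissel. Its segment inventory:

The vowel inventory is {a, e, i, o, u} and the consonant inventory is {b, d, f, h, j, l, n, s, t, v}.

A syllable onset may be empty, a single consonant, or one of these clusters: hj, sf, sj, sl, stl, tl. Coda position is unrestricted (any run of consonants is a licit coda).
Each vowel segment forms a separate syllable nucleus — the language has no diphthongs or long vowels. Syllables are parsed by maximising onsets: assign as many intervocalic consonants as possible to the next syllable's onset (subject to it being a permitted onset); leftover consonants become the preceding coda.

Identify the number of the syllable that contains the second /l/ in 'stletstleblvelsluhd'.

2

Vowels present: e, e, e, u; each is a nucleus, giving 4 syllables.
V1 /e/ – V2 /e/: cluster /tstl/ — the longest permitted-onset suffix is /stl/; onset = /stl/, preceding coda = /t/.
V2 /e/ – V3 /e/: /blv/; trying suffixes from longest down, /v/ is the first permitted one, so coda /bl/ | onset /v/.
V3 /e/ – V4 /u/: cluster /lsl/ — the longest permitted-onset suffix is /sl/; onset = /sl/, preceding coda = /l/.
Syllabification: stlet.stlebl.vel.sluhd.
The second /l/ is in the onset of syllable 2 (/stlebl/).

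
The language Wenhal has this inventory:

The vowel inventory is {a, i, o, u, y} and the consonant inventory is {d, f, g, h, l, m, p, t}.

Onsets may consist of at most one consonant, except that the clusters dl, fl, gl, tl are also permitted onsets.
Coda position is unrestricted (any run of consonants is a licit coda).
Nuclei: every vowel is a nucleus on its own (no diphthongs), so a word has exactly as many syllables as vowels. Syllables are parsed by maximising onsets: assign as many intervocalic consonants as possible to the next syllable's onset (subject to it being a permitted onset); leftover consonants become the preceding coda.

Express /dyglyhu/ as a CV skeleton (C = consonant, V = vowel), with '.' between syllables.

Nuclei (vowels): y, y, u → 3 syllables.
σ1/σ2 boundary: cluster /gl/ — /gl/ is itself a permitted onset, so the whole cluster goes right; preceding coda = ∅.
σ2/σ3 boundary: /h/ → onset of the next syllable (single consonants are always licit onsets).
Putting it together: dy.gly.hu.
Mapping each syllable to C/V: /dy/ → CV, /gly/ → CCV, /hu/ → CV.

CV.CCV.CV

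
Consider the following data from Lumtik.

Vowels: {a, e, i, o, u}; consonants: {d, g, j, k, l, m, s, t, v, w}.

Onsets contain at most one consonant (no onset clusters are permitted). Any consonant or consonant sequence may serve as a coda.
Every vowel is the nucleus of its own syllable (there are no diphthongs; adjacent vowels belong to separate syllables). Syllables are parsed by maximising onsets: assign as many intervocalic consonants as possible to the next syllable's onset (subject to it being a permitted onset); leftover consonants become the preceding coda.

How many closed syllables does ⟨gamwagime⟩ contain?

1

Vowels present: a, a, i, e; each is a nucleus, giving 4 syllables.
V1 /a/ – V2 /a/: /mw/ — longest licit onset from the right is /w/, leaving /m/ as coda.
V2 /a/ – V3 /i/: just /g/ — single C goes to the following onset.
V3 /i/ – V4 /e/: /m/ is a single consonant, so it becomes the next onset.
So the parse is gam.wa.gi.me.
Classifying each syllable: /gam/ (closed), /wa/ (open), /gi/ (open), /me/ (open).
Closed syllables: 1.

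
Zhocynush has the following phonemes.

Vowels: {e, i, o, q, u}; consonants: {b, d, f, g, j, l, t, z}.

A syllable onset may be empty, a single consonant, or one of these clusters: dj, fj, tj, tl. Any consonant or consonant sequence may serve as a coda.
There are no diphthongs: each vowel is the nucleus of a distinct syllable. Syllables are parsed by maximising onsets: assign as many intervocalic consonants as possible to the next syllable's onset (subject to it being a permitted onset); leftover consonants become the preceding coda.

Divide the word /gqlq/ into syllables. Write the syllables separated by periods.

Nuclei (vowels): q, q → 2 syllables.
Between /q/ (V1) and /q/ (V2): /l/ → onset of the next syllable (single consonants are always licit onsets).

gq.lq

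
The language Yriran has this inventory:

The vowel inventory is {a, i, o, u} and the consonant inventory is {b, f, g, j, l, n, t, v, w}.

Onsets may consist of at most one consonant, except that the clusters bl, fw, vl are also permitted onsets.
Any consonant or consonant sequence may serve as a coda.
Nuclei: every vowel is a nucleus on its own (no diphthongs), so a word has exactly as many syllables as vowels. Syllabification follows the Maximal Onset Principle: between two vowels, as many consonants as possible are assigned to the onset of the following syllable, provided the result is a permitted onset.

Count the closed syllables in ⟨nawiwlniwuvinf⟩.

2

Nuclei (vowels): a, i, i, u, i → 5 syllables.
σ1/σ2 boundary: just /w/ — single C goes to the following onset.
σ2/σ3 boundary: cluster /wln/ — the longest permitted-onset suffix is /n/; onset = /n/, preceding coda = /wl/.
σ3/σ4 boundary: /w/ → onset of the next syllable (single consonants are always licit onsets).
σ4/σ5 boundary: just /v/ — single C goes to the following onset.
Putting it together: na.wiwl.ni.wu.vinf.
Classifying each syllable: /na/ (open), /wiwl/ (closed), /ni/ (open), /wu/ (open), /vinf/ (closed).
Closed syllables: 2.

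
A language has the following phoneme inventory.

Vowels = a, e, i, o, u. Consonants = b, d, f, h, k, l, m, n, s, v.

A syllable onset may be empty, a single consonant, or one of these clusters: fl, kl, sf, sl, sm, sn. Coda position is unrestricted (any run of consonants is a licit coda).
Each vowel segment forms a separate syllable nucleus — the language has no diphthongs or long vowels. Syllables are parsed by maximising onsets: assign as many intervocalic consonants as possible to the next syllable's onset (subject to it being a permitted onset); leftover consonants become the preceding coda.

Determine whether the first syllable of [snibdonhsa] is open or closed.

The vowels are i, o, a — 3 nuclei, so 3 syllables.
σ1/σ2 boundary: /bd/ — longest licit onset from the right is /d/, leaving /b/ as coda.
σ2/σ3 boundary: /nhs/ — longest licit onset from the right is /s/, leaving /nh/ as coda.
Putting it together: snib.donh.sa.
Syllable 1 is /snib/ with coda /b/, so it is closed.

closed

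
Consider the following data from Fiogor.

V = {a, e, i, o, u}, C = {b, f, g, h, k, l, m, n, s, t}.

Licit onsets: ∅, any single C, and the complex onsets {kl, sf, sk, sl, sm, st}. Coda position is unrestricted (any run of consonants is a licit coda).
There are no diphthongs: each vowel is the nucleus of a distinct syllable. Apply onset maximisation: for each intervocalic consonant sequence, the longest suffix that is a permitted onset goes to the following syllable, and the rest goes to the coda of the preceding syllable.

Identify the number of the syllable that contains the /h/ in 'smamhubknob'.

2

Vowels present: a, u, o; each is a nucleus, giving 3 syllables.
V1 /a/ – V2 /u/: /mh/ splits as /m/ + /h/ (/h/ is the longest suffix that is a licit onset).
V2 /u/ – V3 /o/: /bkn/; trying suffixes from longest down, /n/ is the first permitted one, so coda /bk/ | onset /n/.
So the parse is smam.hubk.nob.
The /h/ is in the onset of syllable 2 (/hubk/).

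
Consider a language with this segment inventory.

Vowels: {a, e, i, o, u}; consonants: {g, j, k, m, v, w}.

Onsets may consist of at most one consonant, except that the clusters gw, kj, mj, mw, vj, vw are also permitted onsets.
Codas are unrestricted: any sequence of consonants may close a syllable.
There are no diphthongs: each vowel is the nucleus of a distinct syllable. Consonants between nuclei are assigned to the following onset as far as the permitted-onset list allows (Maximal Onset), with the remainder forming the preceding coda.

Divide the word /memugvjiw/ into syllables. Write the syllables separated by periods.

Nuclei (vowels): e, u, i → 3 syllables.
V1 /e/ – V2 /u/: just /m/ — single C goes to the following onset.
V2 /u/ – V3 /i/: /gvj/ — longest licit onset from the right is /vj/, leaving /g/ as coda.

me.mug.vjiw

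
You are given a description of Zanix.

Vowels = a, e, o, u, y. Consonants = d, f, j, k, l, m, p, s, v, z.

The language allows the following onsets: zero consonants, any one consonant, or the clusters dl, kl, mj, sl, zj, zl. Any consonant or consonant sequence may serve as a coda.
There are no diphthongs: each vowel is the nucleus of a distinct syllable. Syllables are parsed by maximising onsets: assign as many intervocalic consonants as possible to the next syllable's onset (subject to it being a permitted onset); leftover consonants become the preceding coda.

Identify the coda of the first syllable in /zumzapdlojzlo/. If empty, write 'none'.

m

Nuclei (vowels): u, a, o, o → 4 syllables.
/u…a/ gap (V1→V2): /mz/ — longest licit onset from the right is /z/, leaving /m/ as coda.
/a…o/ gap (V2→V3): /pdl/ splits as /p/ + /dl/ (/dl/ is the longest suffix that is a licit onset).
/o…o/ gap (V3→V4): /jzl/ — longest licit onset from the right is /zl/, leaving /j/ as coda.
So the parse is zum.zap.dloj.zlo.
Syllable 1 is /zum/: onset /z/, nucleus /u/, coda /m/.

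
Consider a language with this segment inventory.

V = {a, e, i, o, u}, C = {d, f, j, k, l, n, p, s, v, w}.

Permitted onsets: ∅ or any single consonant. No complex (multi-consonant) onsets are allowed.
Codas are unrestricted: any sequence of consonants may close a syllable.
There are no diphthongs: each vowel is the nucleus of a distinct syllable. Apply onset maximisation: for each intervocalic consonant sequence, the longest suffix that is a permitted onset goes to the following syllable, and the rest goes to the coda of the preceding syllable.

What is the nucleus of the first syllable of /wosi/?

Vowels present: o, i; each is a nucleus, giving 2 syllables.
The first nucleus (vowel 1 from the left) is /o/.

o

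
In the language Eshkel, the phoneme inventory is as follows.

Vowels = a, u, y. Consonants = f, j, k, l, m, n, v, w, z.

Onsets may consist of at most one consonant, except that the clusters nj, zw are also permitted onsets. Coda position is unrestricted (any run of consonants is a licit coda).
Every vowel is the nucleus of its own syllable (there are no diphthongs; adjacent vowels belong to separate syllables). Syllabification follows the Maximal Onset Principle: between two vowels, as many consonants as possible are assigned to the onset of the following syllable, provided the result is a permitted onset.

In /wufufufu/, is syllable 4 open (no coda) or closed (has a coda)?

The vowels are u, u, u, u — 4 nuclei, so 4 syllables.
V1 /u/ – V2 /u/: /f/ is a single consonant, so it becomes the next onset.
V2 /u/ – V3 /u/: /f/ → onset of the next syllable (single consonants are always licit onsets).
V3 /u/ – V4 /u/: /f/ is a single consonant, so it becomes the next onset.
Result: wu.fu.fu.fu.
Syllable 4 is /fu/; it ends in its nucleus with no coda, so it is open.

open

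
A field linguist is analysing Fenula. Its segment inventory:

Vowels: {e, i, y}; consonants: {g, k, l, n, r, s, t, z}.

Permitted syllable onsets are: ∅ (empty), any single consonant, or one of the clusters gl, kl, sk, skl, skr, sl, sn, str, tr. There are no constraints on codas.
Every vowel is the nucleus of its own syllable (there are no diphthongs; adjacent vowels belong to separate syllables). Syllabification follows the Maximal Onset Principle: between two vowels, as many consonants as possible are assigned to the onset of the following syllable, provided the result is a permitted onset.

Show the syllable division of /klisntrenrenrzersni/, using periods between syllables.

klisn.tren.renr.zer.sni

Vowels present: i, e, e, e, i; each is a nucleus, giving 5 syllables.
/i…e/ gap (V1→V2): /sntr/ splits as /sn/ + /tr/ (/tr/ is the longest suffix that is a licit onset).
/e…e/ gap (V2→V3): /nr/ splits as /n/ + /r/ (/r/ is the longest suffix that is a licit onset).
/e…e/ gap (V3→V4): /nrz/ — longest licit onset from the right is /z/, leaving /nr/ as coda.
/e…i/ gap (V4→V5): /rsn/ — longest licit onset from the right is /sn/, leaving /r/ as coda.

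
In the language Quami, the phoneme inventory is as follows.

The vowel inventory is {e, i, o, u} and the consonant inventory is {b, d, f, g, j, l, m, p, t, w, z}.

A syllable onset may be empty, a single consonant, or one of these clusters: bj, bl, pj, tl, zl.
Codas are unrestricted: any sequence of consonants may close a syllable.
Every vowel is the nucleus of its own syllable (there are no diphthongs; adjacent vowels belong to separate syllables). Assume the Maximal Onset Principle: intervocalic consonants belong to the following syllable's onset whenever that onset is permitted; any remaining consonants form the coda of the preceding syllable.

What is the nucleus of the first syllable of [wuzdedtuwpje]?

Vowels present: u, e, u, e; each is a nucleus, giving 4 syllables.
The first nucleus (vowel 1 from the left) is /u/.

u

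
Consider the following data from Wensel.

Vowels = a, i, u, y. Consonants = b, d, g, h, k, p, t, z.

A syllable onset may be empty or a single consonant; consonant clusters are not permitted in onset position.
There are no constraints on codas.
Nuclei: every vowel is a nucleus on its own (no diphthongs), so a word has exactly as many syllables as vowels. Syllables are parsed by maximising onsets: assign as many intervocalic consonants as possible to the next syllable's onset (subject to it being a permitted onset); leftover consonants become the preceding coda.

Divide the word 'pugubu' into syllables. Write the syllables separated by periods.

Nuclei (vowels): u, u, u → 3 syllables.
σ1/σ2 boundary: /g/ → onset of the next syllable (single consonants are always licit onsets).
σ2/σ3 boundary: /b/ → onset of the next syllable (single consonants are always licit onsets).

pu.gu.bu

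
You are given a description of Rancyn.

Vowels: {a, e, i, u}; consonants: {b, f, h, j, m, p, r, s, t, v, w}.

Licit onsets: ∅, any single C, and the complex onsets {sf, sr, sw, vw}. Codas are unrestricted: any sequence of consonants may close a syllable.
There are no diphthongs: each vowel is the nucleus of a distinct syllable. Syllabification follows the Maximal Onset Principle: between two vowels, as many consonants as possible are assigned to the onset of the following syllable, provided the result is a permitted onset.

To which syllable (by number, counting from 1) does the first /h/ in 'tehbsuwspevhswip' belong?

Vowels present: e, u, e, i; each is a nucleus, giving 4 syllables.
/e…u/ gap (V1→V2): /hbs/ splits as /hb/ + /s/ (/s/ is the longest suffix that is a licit onset).
/u…e/ gap (V2→V3): /wsp/ splits as /ws/ + /p/ (/p/ is the longest suffix that is a licit onset).
/e…i/ gap (V3→V4): /vhsw/; trying suffixes from longest down, /sw/ is the first permitted one, so coda /vh/ | onset /sw/.
Result: tehb.suws.pevh.swip.
The first /h/ is in the coda of syllable 1 (/tehb/).

1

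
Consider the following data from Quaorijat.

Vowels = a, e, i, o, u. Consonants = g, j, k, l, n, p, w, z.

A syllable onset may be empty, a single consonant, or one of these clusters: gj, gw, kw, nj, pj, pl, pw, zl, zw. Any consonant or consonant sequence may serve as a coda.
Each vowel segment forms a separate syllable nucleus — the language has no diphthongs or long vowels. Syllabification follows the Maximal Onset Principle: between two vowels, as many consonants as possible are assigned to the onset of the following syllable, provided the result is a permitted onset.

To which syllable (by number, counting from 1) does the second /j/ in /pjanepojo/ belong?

Vowels present: a, e, o, o; each is a nucleus, giving 4 syllables.
V1 /a/ – V2 /e/: just /n/ — single C goes to the following onset.
V2 /e/ – V3 /o/: /p/ is a single consonant, so it becomes the next onset.
V3 /o/ – V4 /o/: /j/ is a single consonant, so it becomes the next onset.
So the parse is pja.ne.po.jo.
The second /j/ is in the onset of syllable 4 (/jo/).

4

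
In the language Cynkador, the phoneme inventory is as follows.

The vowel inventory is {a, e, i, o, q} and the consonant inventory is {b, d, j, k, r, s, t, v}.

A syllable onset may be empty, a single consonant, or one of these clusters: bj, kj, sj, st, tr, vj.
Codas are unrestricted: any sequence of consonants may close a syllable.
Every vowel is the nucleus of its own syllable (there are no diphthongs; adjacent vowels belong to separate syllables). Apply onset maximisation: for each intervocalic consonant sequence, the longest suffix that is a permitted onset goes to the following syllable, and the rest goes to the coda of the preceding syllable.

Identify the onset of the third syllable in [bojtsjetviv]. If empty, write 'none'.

v

The vowels are o, e, i — 3 nuclei, so 3 syllables.
Between /o/ (V1) and /e/ (V2): /jtsj/; trying suffixes from longest down, /sj/ is the first permitted one, so coda /jt/ | onset /sj/.
Between /e/ (V2) and /i/ (V3): /tv/ — longest licit onset from the right is /v/, leaving /t/ as coda.
Putting it together: bojt.sjet.viv.
Syllable 3 is /viv/: onset /v/, nucleus /i/, coda /v/.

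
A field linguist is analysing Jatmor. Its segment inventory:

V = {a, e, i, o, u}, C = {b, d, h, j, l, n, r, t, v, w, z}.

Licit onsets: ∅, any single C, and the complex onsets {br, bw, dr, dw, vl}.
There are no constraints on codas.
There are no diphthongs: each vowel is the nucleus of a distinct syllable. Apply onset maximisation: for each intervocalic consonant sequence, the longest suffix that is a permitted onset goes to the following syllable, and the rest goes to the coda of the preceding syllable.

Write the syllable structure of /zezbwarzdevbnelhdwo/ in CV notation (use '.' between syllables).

CVC.CCVCC.CVCC.CVCC.CCV

Nuclei (vowels): e, a, e, e, o → 5 syllables.
/e…a/ gap (V1→V2): /zbw/; trying suffixes from longest down, /bw/ is the first permitted one, so coda /z/ | onset /bw/.
/a…e/ gap (V2→V3): /rzd/ splits as /rz/ + /d/ (/d/ is the longest suffix that is a licit onset).
/e…e/ gap (V3→V4): /vbn/; trying suffixes from longest down, /n/ is the first permitted one, so coda /vb/ | onset /n/.
/e…o/ gap (V4→V5): /lhdw/ — longest licit onset from the right is /dw/, leaving /lh/ as coda.
So the parse is zez.bwarz.devb.nelh.dwo.
Mapping each syllable to C/V: /zez/ → CVC, /bwarz/ → CCVCC, /devb/ → CVCC, /nelh/ → CVCC, /dwo/ → CCV.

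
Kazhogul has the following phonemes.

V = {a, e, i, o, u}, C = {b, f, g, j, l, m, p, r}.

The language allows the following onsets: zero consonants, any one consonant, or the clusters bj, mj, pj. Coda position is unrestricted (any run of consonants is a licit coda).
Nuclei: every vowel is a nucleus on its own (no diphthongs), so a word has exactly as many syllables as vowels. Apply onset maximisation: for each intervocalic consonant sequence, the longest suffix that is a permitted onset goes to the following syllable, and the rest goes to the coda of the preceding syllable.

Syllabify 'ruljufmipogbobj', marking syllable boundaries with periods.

The vowels are u, u, i, o, o — 5 nuclei, so 5 syllables.
σ1/σ2 boundary: /lj/; trying suffixes from longest down, /j/ is the first permitted one, so coda /l/ | onset /j/.
σ2/σ3 boundary: /fm/ splits as /f/ + /m/ (/m/ is the longest suffix that is a licit onset).
σ3/σ4 boundary: /p/ is a single consonant, so it becomes the next onset.
σ4/σ5 boundary: /gb/ — longest licit onset from the right is /b/, leaving /g/ as coda.

rul.juf.mi.pog.bobj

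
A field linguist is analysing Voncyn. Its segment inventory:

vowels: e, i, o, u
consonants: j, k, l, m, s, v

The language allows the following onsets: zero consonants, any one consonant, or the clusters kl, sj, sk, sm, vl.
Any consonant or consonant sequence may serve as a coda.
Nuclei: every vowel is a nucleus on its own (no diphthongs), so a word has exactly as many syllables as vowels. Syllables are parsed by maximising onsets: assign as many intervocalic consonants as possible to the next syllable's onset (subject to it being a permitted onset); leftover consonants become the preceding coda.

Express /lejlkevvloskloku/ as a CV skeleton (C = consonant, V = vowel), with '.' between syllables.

CVCC.CVC.CCVC.CCV.CV

Nuclei (vowels): e, e, o, o, u → 5 syllables.
σ1/σ2 boundary: /jlk/ splits as /jl/ + /k/ (/k/ is the longest suffix that is a licit onset).
σ2/σ3 boundary: /vvl/; trying suffixes from longest down, /vl/ is the first permitted one, so coda /v/ | onset /vl/.
σ3/σ4 boundary: cluster /skl/ — the longest permitted-onset suffix is /kl/; onset = /kl/, preceding coda = /s/.
σ4/σ5 boundary: /k/ → onset of the next syllable (single consonants are always licit onsets).
Result: lejl.kev.vlos.klo.ku.
Mapping each syllable to C/V: /lejl/ → CVCC, /kev/ → CVC, /vlos/ → CCVC, /klo/ → CCV, /ku/ → CV.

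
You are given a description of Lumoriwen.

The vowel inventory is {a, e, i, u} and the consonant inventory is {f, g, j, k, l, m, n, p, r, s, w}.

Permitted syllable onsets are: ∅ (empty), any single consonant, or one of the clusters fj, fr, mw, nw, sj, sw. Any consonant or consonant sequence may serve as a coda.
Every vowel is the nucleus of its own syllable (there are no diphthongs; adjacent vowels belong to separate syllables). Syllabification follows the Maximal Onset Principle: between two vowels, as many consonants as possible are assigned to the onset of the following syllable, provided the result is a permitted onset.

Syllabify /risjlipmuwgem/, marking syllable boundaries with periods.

The vowels are i, i, u, e — 4 nuclei, so 4 syllables.
Between /i/ (V1) and /i/ (V2): /sjl/ splits as /sj/ + /l/ (/l/ is the longest suffix that is a licit onset).
Between /i/ (V2) and /u/ (V3): cluster /pm/ — the longest permitted-onset suffix is /m/; onset = /m/, preceding coda = /p/.
Between /u/ (V3) and /e/ (V4): cluster /wg/ — the longest permitted-onset suffix is /g/; onset = /g/, preceding coda = /w/.

risj.lip.muw.gem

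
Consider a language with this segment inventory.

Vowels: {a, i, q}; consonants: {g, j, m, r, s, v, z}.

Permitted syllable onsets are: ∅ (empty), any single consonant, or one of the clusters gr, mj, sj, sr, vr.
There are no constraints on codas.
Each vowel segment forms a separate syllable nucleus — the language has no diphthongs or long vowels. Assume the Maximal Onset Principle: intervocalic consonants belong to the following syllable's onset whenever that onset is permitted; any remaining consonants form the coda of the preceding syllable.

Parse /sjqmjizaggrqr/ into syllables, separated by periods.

sjq.mji.zag.grqr

Vowels present: q, i, a, q; each is a nucleus, giving 4 syllables.
V1 /q/ – V2 /i/: cluster /mj/ — /mj/ is itself a permitted onset, so the whole cluster goes right; preceding coda = ∅.
V2 /i/ – V3 /a/: /z/ is a single consonant, so it becomes the next onset.
V3 /a/ – V4 /q/: /ggr/; trying suffixes from longest down, /gr/ is the first permitted one, so coda /g/ | onset /gr/.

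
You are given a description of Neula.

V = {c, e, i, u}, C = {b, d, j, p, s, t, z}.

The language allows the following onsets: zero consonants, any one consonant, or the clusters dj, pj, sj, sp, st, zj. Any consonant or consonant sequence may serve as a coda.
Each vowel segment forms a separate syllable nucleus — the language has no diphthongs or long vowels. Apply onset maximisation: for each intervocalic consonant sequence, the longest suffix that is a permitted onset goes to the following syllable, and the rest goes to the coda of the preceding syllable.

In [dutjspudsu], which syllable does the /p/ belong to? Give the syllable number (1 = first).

2

Vowels present: u, u, u; each is a nucleus, giving 3 syllables.
σ1/σ2 boundary: /tjsp/; trying suffixes from longest down, /sp/ is the first permitted one, so coda /tj/ | onset /sp/.
σ2/σ3 boundary: cluster /ds/ — the longest permitted-onset suffix is /s/; onset = /s/, preceding coda = /d/.
Putting it together: dutj.spud.su.
The /p/ is in the onset of syllable 2 (/spud/).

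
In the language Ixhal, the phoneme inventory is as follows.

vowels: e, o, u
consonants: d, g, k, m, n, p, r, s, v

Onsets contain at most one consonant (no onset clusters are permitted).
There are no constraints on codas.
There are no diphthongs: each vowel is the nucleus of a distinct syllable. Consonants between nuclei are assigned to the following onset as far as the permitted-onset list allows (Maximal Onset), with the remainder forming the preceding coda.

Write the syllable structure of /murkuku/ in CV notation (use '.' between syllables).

CVC.CV.CV

Vowels present: u, u, u; each is a nucleus, giving 3 syllables.
V1 /u/ – V2 /u/: /rk/; trying suffixes from longest down, /k/ is the first permitted one, so coda /r/ | onset /k/.
V2 /u/ – V3 /u/: just /k/ — single C goes to the following onset.
Putting it together: mur.ku.ku.
Mapping each syllable to C/V: /mur/ → CVC, /ku/ → CV, /ku/ → CV.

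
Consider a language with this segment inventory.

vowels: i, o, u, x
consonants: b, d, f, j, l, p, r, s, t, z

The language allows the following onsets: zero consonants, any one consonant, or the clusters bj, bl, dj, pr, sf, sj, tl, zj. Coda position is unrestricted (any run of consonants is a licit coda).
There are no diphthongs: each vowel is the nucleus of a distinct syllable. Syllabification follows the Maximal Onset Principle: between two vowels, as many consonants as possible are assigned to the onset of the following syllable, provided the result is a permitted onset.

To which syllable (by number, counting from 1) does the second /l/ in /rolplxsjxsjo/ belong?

Nuclei (vowels): o, x, x, o → 4 syllables.
Between /o/ (V1) and /x/ (V2): cluster /lpl/ — the longest permitted-onset suffix is /l/; onset = /l/, preceding coda = /lp/.
Between /x/ (V2) and /x/ (V3): cluster /sj/ — /sj/ is itself a permitted onset, so the whole cluster goes right; preceding coda = ∅.
Between /x/ (V3) and /o/ (V4): /sj/ — entire cluster is a permitted onset → onset /sj/, coda ∅.
Syllabification: rolp.lx.sjx.sjo.
The second /l/ is in the onset of syllable 2 (/lx/).

2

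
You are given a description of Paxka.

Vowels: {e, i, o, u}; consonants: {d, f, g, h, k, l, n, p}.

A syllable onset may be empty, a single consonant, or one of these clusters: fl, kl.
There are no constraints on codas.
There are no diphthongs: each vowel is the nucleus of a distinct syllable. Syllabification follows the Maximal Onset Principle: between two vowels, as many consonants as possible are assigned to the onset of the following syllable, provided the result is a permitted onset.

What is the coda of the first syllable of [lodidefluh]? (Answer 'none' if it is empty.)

Nuclei (vowels): o, i, e, u → 4 syllables.
/o…i/ gap (V1→V2): /d/ is a single consonant, so it becomes the next onset.
/i…e/ gap (V2→V3): /d/ → onset of the next syllable (single consonants are always licit onsets).
/e…u/ gap (V3→V4): /fl/ is a licit onset in full, so it all attaches to the next syllable.
Putting it together: lo.di.de.fluh.
Syllable 1 is /lo/: onset /l/, nucleus /o/, coda ∅.

none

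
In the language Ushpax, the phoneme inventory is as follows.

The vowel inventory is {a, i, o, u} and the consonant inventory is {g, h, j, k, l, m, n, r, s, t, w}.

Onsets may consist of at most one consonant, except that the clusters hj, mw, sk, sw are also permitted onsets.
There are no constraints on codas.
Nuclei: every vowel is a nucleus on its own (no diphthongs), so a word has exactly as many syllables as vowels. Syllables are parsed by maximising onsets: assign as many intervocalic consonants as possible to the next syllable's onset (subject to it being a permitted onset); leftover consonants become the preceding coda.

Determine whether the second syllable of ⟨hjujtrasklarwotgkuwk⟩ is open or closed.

Nuclei (vowels): u, a, a, o, u → 5 syllables.
σ1/σ2 boundary: cluster /jtr/ — the longest permitted-onset suffix is /r/; onset = /r/, preceding coda = /jt/.
σ2/σ3 boundary: /skl/; trying suffixes from longest down, /l/ is the first permitted one, so coda /sk/ | onset /l/.
σ3/σ4 boundary: /rw/; trying suffixes from longest down, /w/ is the first permitted one, so coda /r/ | onset /w/.
σ4/σ5 boundary: /tgk/; trying suffixes from longest down, /k/ is the first permitted one, so coda /tg/ | onset /k/.
Syllabification: hjujt.rask.lar.wotg.kuwk.
Syllable 2 is /rask/ with coda /sk/, so it is closed.

closed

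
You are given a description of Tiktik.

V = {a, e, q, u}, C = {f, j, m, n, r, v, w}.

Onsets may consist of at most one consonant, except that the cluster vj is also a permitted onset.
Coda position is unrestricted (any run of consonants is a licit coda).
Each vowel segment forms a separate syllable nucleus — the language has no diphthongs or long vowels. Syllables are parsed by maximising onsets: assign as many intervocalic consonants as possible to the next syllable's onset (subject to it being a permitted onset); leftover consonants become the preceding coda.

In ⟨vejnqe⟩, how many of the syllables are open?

The vowels are e, q, e — 3 nuclei, so 3 syllables.
σ1/σ2 boundary: /jn/ splits as /j/ + /n/ (/n/ is the longest suffix that is a licit onset).
σ2/σ3 boundary: nothing intervenes; syllable break is V.V.
So the parse is vej.nq.e.
Classifying each syllable: /vej/ (closed), /nq/ (open), /e/ (open).
Open syllables: 2.

2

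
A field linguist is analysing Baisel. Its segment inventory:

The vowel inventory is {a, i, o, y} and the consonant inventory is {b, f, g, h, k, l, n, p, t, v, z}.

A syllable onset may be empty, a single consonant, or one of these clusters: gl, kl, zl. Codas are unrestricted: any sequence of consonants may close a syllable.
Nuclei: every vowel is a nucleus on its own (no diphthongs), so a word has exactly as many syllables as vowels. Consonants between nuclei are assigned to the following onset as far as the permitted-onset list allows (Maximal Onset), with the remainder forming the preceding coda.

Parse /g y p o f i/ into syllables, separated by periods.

gy.po.fi

The vowels are y, o, i — 3 nuclei, so 3 syllables.
σ1/σ2 boundary: /p/ → onset of the next syllable (single consonants are always licit onsets).
σ2/σ3 boundary: just /f/ — single C goes to the following onset.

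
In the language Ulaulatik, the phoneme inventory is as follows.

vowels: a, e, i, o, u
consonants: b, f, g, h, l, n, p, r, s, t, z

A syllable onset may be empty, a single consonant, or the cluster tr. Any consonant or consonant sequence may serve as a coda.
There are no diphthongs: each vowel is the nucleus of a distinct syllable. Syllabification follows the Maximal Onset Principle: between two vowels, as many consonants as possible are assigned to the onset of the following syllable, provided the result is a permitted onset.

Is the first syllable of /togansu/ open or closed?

Nuclei (vowels): o, a, u → 3 syllables.
Between /o/ (V1) and /a/ (V2): /g/ is a single consonant, so it becomes the next onset.
Between /a/ (V2) and /u/ (V3): /ns/; trying suffixes from longest down, /s/ is the first permitted one, so coda /n/ | onset /s/.
Syllabification: to.gan.su.
Syllable 1 is /to/; it ends in its nucleus with no coda, so it is open.

open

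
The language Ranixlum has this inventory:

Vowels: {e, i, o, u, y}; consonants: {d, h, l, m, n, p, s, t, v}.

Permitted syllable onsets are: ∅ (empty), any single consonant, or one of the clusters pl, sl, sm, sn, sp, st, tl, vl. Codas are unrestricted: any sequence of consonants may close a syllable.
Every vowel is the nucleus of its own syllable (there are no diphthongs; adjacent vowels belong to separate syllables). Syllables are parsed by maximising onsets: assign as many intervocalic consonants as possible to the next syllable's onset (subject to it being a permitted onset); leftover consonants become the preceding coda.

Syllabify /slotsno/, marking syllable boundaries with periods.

slot.sno

Vowels present: o, o; each is a nucleus, giving 2 syllables.
Between /o/ (V1) and /o/ (V2): /tsn/ splits as /t/ + /sn/ (/sn/ is the longest suffix that is a licit onset).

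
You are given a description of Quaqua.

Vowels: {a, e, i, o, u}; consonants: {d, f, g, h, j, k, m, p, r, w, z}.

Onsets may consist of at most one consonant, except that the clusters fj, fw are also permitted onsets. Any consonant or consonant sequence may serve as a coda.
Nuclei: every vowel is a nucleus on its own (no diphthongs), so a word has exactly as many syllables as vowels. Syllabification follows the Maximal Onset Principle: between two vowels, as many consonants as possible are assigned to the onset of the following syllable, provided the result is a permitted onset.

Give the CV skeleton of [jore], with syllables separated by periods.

The vowels are o, e — 2 nuclei, so 2 syllables.
/o…e/ gap (V1→V2): /r/ → onset of the next syllable (single consonants are always licit onsets).
Putting it together: jo.re.
Mapping each syllable to C/V: /jo/ → CV, /re/ → CV.

CV.CV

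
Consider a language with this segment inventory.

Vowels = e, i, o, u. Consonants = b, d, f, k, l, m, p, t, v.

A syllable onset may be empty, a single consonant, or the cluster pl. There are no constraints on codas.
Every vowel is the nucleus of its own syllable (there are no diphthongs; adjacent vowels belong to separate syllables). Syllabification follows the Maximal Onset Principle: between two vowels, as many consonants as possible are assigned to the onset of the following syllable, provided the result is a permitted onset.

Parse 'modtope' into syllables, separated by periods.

Vowels present: o, o, e; each is a nucleus, giving 3 syllables.
V1 /o/ – V2 /o/: /dt/ — longest licit onset from the right is /t/, leaving /d/ as coda.
V2 /o/ – V3 /e/: just /p/ — single C goes to the following onset.

mod.to.pe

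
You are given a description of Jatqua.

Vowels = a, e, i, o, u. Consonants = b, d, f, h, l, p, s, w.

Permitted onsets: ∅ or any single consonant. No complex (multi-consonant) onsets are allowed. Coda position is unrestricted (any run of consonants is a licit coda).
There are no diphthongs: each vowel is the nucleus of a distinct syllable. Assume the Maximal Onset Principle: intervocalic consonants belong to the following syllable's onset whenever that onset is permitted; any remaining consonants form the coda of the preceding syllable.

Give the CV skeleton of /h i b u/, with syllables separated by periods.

Nuclei (vowels): i, u → 2 syllables.
V1 /i/ – V2 /u/: /b/ is a single consonant, so it becomes the next onset.
Putting it together: hi.bu.
Mapping each syllable to C/V: /hi/ → CV, /bu/ → CV.

CV.CV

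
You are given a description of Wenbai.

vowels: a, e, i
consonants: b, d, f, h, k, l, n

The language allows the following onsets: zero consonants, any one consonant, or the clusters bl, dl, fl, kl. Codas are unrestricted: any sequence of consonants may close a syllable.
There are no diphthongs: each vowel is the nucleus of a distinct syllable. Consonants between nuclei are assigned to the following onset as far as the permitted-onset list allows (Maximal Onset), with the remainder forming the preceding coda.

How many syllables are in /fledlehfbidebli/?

The vowels are e, e, i, e, i — 5 nuclei, so 5 syllables.

5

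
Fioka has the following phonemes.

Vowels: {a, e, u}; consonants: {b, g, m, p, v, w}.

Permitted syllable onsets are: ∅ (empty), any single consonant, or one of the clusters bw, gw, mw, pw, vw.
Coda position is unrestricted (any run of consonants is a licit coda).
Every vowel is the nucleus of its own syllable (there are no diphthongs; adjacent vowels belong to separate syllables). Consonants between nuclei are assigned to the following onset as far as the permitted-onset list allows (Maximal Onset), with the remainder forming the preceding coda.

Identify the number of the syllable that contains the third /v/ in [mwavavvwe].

3

Nuclei (vowels): a, a, e → 3 syllables.
V1 /a/ – V2 /a/: just /v/ — single C goes to the following onset.
V2 /a/ – V3 /e/: /vvw/ — longest licit onset from the right is /vw/, leaving /v/ as coda.
Putting it together: mwa.vav.vwe.
The third /v/ is in the onset of syllable 3 (/vwe/).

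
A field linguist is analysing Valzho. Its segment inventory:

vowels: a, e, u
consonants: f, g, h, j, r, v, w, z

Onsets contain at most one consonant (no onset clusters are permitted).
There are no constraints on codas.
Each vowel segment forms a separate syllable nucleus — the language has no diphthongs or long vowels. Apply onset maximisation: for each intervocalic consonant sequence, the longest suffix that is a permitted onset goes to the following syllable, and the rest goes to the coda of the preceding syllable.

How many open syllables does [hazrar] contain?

0

The vowels are a, a — 2 nuclei, so 2 syllables.
/a…a/ gap (V1→V2): /zr/; trying suffixes from longest down, /r/ is the first permitted one, so coda /z/ | onset /r/.
Result: haz.rar.
Classifying each syllable: /haz/ (closed), /rar/ (closed).
Open syllables: 0.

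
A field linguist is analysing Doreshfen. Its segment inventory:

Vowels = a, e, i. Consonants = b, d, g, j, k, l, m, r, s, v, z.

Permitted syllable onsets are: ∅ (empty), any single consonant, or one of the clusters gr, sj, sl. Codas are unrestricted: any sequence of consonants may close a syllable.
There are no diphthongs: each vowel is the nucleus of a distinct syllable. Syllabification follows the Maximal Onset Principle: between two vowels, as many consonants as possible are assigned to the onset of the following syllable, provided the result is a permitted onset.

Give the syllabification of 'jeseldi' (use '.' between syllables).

Nuclei (vowels): e, e, i → 3 syllables.
/e…e/ gap (V1→V2): just /s/ — single C goes to the following onset.
/e…i/ gap (V2→V3): cluster /ld/ — the longest permitted-onset suffix is /d/; onset = /d/, preceding coda = /l/.

je.sel.di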